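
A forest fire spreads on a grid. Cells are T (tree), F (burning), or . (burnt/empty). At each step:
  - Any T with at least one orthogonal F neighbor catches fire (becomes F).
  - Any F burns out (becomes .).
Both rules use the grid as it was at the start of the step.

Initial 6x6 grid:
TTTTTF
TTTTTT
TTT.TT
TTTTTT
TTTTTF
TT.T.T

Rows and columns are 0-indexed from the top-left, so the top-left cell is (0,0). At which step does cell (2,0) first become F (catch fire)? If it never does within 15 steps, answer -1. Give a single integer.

Step 1: cell (2,0)='T' (+5 fires, +2 burnt)
Step 2: cell (2,0)='T' (+5 fires, +5 burnt)
Step 3: cell (2,0)='T' (+6 fires, +5 burnt)
Step 4: cell (2,0)='T' (+4 fires, +6 burnt)
Step 5: cell (2,0)='T' (+6 fires, +4 burnt)
Step 6: cell (2,0)='T' (+4 fires, +6 burnt)
Step 7: cell (2,0)='F' (+1 fires, +4 burnt)
  -> target ignites at step 7
Step 8: cell (2,0)='.' (+0 fires, +1 burnt)
  fire out at step 8

7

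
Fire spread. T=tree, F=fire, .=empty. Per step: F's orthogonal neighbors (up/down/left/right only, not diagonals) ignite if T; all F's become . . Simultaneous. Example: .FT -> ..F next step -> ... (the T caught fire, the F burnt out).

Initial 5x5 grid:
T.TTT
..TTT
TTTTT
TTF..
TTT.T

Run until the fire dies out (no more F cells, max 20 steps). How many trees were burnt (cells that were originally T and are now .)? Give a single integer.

Answer: 16

Derivation:
Step 1: +3 fires, +1 burnt (F count now 3)
Step 2: +5 fires, +3 burnt (F count now 5)
Step 3: +5 fires, +5 burnt (F count now 5)
Step 4: +2 fires, +5 burnt (F count now 2)
Step 5: +1 fires, +2 burnt (F count now 1)
Step 6: +0 fires, +1 burnt (F count now 0)
Fire out after step 6
Initially T: 18, now '.': 23
Total burnt (originally-T cells now '.'): 16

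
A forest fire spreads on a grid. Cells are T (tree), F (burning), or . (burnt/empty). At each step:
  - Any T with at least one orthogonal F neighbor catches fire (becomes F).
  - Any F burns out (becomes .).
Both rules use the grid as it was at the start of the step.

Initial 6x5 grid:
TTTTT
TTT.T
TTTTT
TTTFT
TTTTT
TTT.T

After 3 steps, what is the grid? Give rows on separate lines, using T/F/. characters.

Step 1: 4 trees catch fire, 1 burn out
  TTTTT
  TTT.T
  TTTFT
  TTF.F
  TTTFT
  TTT.T
Step 2: 5 trees catch fire, 4 burn out
  TTTTT
  TTT.T
  TTF.F
  TF...
  TTF.F
  TTT.T
Step 3: 7 trees catch fire, 5 burn out
  TTTTT
  TTF.F
  TF...
  F....
  TF...
  TTF.F

TTTTT
TTF.F
TF...
F....
TF...
TTF.F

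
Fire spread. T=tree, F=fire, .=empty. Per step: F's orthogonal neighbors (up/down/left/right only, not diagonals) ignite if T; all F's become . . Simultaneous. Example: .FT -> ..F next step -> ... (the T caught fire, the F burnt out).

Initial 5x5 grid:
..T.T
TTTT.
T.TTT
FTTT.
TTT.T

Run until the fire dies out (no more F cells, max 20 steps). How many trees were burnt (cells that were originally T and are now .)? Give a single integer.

Step 1: +3 fires, +1 burnt (F count now 3)
Step 2: +3 fires, +3 burnt (F count now 3)
Step 3: +4 fires, +3 burnt (F count now 4)
Step 4: +2 fires, +4 burnt (F count now 2)
Step 5: +3 fires, +2 burnt (F count now 3)
Step 6: +0 fires, +3 burnt (F count now 0)
Fire out after step 6
Initially T: 17, now '.': 23
Total burnt (originally-T cells now '.'): 15

Answer: 15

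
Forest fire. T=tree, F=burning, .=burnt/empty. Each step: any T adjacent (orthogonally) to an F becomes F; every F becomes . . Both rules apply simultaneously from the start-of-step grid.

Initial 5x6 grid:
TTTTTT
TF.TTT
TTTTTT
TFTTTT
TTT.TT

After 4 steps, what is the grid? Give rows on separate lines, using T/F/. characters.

Step 1: 6 trees catch fire, 2 burn out
  TFTTTT
  F..TTT
  TFTTTT
  F.FTTT
  TFT.TT
Step 2: 7 trees catch fire, 6 burn out
  F.FTTT
  ...TTT
  F.FTTT
  ...FTT
  F.F.TT
Step 3: 3 trees catch fire, 7 burn out
  ...FTT
  ...TTT
  ...FTT
  ....FT
  ....TT
Step 4: 5 trees catch fire, 3 burn out
  ....FT
  ...FTT
  ....FT
  .....F
  ....FT

....FT
...FTT
....FT
.....F
....FT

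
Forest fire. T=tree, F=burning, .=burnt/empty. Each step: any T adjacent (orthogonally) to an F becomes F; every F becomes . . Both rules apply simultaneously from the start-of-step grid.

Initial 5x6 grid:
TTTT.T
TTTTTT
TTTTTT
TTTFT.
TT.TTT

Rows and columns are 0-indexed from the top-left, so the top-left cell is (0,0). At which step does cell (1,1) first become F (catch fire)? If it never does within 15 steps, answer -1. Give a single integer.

Step 1: cell (1,1)='T' (+4 fires, +1 burnt)
Step 2: cell (1,1)='T' (+5 fires, +4 burnt)
Step 3: cell (1,1)='T' (+8 fires, +5 burnt)
Step 4: cell (1,1)='F' (+5 fires, +8 burnt)
  -> target ignites at step 4
Step 5: cell (1,1)='.' (+3 fires, +5 burnt)
Step 6: cell (1,1)='.' (+1 fires, +3 burnt)
Step 7: cell (1,1)='.' (+0 fires, +1 burnt)
  fire out at step 7

4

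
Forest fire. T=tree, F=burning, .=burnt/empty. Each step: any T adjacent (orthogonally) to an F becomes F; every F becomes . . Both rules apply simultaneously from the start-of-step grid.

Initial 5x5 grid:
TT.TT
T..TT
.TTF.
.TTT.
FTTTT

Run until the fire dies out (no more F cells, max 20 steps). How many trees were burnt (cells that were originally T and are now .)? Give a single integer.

Step 1: +4 fires, +2 burnt (F count now 4)
Step 2: +7 fires, +4 burnt (F count now 7)
Step 3: +2 fires, +7 burnt (F count now 2)
Step 4: +0 fires, +2 burnt (F count now 0)
Fire out after step 4
Initially T: 16, now '.': 22
Total burnt (originally-T cells now '.'): 13

Answer: 13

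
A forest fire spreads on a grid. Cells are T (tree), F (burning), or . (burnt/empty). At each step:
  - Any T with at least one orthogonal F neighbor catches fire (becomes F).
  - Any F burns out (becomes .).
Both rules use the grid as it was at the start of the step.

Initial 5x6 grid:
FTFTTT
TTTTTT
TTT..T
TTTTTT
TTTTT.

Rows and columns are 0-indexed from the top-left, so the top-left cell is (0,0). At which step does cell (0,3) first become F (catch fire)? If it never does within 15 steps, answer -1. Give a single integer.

Step 1: cell (0,3)='F' (+4 fires, +2 burnt)
  -> target ignites at step 1
Step 2: cell (0,3)='.' (+5 fires, +4 burnt)
Step 3: cell (0,3)='.' (+5 fires, +5 burnt)
Step 4: cell (0,3)='.' (+5 fires, +5 burnt)
Step 5: cell (0,3)='.' (+4 fires, +5 burnt)
Step 6: cell (0,3)='.' (+2 fires, +4 burnt)
Step 7: cell (0,3)='.' (+0 fires, +2 burnt)
  fire out at step 7

1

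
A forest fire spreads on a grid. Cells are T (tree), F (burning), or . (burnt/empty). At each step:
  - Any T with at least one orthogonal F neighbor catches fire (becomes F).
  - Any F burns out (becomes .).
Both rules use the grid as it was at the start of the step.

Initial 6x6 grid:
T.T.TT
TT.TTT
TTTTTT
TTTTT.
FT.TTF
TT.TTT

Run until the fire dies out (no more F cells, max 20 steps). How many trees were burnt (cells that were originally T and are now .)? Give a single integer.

Step 1: +5 fires, +2 burnt (F count now 5)
Step 2: +6 fires, +5 burnt (F count now 6)
Step 3: +6 fires, +6 burnt (F count now 6)
Step 4: +6 fires, +6 burnt (F count now 6)
Step 5: +3 fires, +6 burnt (F count now 3)
Step 6: +1 fires, +3 burnt (F count now 1)
Step 7: +0 fires, +1 burnt (F count now 0)
Fire out after step 7
Initially T: 28, now '.': 35
Total burnt (originally-T cells now '.'): 27

Answer: 27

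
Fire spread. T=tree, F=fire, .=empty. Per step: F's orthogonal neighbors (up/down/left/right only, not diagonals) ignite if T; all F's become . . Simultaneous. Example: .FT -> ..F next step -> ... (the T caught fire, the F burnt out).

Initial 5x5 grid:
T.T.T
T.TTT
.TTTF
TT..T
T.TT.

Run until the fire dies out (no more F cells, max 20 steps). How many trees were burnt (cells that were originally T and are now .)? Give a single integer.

Answer: 12

Derivation:
Step 1: +3 fires, +1 burnt (F count now 3)
Step 2: +3 fires, +3 burnt (F count now 3)
Step 3: +2 fires, +3 burnt (F count now 2)
Step 4: +2 fires, +2 burnt (F count now 2)
Step 5: +1 fires, +2 burnt (F count now 1)
Step 6: +1 fires, +1 burnt (F count now 1)
Step 7: +0 fires, +1 burnt (F count now 0)
Fire out after step 7
Initially T: 16, now '.': 21
Total burnt (originally-T cells now '.'): 12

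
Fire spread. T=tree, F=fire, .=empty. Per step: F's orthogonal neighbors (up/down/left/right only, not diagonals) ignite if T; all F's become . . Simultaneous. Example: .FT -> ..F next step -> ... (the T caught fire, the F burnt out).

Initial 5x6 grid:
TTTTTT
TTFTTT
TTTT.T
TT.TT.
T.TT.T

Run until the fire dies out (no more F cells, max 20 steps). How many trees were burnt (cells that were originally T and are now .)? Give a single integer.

Answer: 23

Derivation:
Step 1: +4 fires, +1 burnt (F count now 4)
Step 2: +6 fires, +4 burnt (F count now 6)
Step 3: +6 fires, +6 burnt (F count now 6)
Step 4: +5 fires, +6 burnt (F count now 5)
Step 5: +2 fires, +5 burnt (F count now 2)
Step 6: +0 fires, +2 burnt (F count now 0)
Fire out after step 6
Initially T: 24, now '.': 29
Total burnt (originally-T cells now '.'): 23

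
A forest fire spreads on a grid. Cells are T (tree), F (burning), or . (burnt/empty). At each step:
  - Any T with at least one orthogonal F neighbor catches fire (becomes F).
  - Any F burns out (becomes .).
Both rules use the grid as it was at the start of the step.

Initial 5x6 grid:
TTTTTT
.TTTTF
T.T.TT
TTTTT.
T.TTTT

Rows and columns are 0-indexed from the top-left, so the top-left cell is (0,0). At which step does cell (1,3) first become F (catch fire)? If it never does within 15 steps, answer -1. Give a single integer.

Step 1: cell (1,3)='T' (+3 fires, +1 burnt)
Step 2: cell (1,3)='F' (+3 fires, +3 burnt)
  -> target ignites at step 2
Step 3: cell (1,3)='.' (+3 fires, +3 burnt)
Step 4: cell (1,3)='.' (+5 fires, +3 burnt)
Step 5: cell (1,3)='.' (+4 fires, +5 burnt)
Step 6: cell (1,3)='.' (+3 fires, +4 burnt)
Step 7: cell (1,3)='.' (+1 fires, +3 burnt)
Step 8: cell (1,3)='.' (+2 fires, +1 burnt)
Step 9: cell (1,3)='.' (+0 fires, +2 burnt)
  fire out at step 9

2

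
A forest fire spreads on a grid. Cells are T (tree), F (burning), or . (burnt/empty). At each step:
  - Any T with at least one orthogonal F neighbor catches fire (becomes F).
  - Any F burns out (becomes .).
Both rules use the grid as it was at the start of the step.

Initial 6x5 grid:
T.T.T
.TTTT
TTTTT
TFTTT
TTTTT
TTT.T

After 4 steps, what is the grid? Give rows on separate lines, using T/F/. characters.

Step 1: 4 trees catch fire, 1 burn out
  T.T.T
  .TTTT
  TFTTT
  F.FTT
  TFTTT
  TTT.T
Step 2: 7 trees catch fire, 4 burn out
  T.T.T
  .FTTT
  F.FTT
  ...FT
  F.FTT
  TFT.T
Step 3: 6 trees catch fire, 7 burn out
  T.T.T
  ..FTT
  ...FT
  ....F
  ...FT
  F.F.T
Step 4: 4 trees catch fire, 6 burn out
  T.F.T
  ...FT
  ....F
  .....
  ....F
  ....T

T.F.T
...FT
....F
.....
....F
....T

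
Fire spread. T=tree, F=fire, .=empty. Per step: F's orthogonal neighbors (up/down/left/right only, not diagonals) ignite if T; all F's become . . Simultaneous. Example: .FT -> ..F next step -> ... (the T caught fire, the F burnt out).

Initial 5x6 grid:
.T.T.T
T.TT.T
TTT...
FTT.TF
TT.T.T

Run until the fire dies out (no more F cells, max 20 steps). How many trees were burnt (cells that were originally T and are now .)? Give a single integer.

Answer: 13

Derivation:
Step 1: +5 fires, +2 burnt (F count now 5)
Step 2: +4 fires, +5 burnt (F count now 4)
Step 3: +1 fires, +4 burnt (F count now 1)
Step 4: +1 fires, +1 burnt (F count now 1)
Step 5: +1 fires, +1 burnt (F count now 1)
Step 6: +1 fires, +1 burnt (F count now 1)
Step 7: +0 fires, +1 burnt (F count now 0)
Fire out after step 7
Initially T: 17, now '.': 26
Total burnt (originally-T cells now '.'): 13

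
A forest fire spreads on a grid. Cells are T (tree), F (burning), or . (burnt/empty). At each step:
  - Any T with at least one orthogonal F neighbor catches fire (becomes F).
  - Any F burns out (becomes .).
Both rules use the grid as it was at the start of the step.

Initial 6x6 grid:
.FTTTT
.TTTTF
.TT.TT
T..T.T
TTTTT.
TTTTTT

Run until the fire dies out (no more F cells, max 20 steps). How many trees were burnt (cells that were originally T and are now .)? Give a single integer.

Answer: 13

Derivation:
Step 1: +5 fires, +2 burnt (F count now 5)
Step 2: +7 fires, +5 burnt (F count now 7)
Step 3: +1 fires, +7 burnt (F count now 1)
Step 4: +0 fires, +1 burnt (F count now 0)
Fire out after step 4
Initially T: 26, now '.': 23
Total burnt (originally-T cells now '.'): 13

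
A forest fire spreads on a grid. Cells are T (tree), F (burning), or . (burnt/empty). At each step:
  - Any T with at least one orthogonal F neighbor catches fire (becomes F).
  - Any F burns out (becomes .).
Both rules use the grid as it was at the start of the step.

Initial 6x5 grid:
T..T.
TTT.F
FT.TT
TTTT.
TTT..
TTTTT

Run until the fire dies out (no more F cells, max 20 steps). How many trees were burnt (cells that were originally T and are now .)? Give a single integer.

Answer: 19

Derivation:
Step 1: +4 fires, +2 burnt (F count now 4)
Step 2: +5 fires, +4 burnt (F count now 5)
Step 3: +5 fires, +5 burnt (F count now 5)
Step 4: +2 fires, +5 burnt (F count now 2)
Step 5: +1 fires, +2 burnt (F count now 1)
Step 6: +1 fires, +1 burnt (F count now 1)
Step 7: +1 fires, +1 burnt (F count now 1)
Step 8: +0 fires, +1 burnt (F count now 0)
Fire out after step 8
Initially T: 20, now '.': 29
Total burnt (originally-T cells now '.'): 19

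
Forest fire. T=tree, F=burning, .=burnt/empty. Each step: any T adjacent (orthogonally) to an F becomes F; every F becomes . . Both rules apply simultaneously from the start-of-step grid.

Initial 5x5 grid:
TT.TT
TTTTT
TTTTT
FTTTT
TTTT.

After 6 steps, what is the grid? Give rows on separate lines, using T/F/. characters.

Step 1: 3 trees catch fire, 1 burn out
  TT.TT
  TTTTT
  FTTTT
  .FTTT
  FTTT.
Step 2: 4 trees catch fire, 3 burn out
  TT.TT
  FTTTT
  .FTTT
  ..FTT
  .FTT.
Step 3: 5 trees catch fire, 4 burn out
  FT.TT
  .FTTT
  ..FTT
  ...FT
  ..FT.
Step 4: 5 trees catch fire, 5 burn out
  .F.TT
  ..FTT
  ...FT
  ....F
  ...F.
Step 5: 2 trees catch fire, 5 burn out
  ...TT
  ...FT
  ....F
  .....
  .....
Step 6: 2 trees catch fire, 2 burn out
  ...FT
  ....F
  .....
  .....
  .....

...FT
....F
.....
.....
.....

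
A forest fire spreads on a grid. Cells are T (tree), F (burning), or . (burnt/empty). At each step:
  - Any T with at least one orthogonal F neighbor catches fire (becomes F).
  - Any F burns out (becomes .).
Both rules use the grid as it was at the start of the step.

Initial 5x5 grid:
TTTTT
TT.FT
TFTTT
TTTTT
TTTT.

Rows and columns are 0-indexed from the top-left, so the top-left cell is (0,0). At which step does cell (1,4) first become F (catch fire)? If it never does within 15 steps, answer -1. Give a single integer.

Step 1: cell (1,4)='F' (+7 fires, +2 burnt)
  -> target ignites at step 1
Step 2: cell (1,4)='.' (+9 fires, +7 burnt)
Step 3: cell (1,4)='.' (+5 fires, +9 burnt)
Step 4: cell (1,4)='.' (+0 fires, +5 burnt)
  fire out at step 4

1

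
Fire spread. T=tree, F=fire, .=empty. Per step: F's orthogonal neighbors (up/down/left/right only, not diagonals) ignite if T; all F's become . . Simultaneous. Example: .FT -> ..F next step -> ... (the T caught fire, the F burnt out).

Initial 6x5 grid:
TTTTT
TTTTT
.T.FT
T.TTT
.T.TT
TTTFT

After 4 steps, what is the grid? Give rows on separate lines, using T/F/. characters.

Step 1: 6 trees catch fire, 2 burn out
  TTTTT
  TTTFT
  .T..F
  T.TFT
  .T.FT
  TTF.F
Step 2: 7 trees catch fire, 6 burn out
  TTTFT
  TTF.F
  .T...
  T.F.F
  .T..F
  TF...
Step 3: 5 trees catch fire, 7 burn out
  TTF.F
  TF...
  .T...
  T....
  .F...
  F....
Step 4: 3 trees catch fire, 5 burn out
  TF...
  F....
  .F...
  T....
  .....
  .....

TF...
F....
.F...
T....
.....
.....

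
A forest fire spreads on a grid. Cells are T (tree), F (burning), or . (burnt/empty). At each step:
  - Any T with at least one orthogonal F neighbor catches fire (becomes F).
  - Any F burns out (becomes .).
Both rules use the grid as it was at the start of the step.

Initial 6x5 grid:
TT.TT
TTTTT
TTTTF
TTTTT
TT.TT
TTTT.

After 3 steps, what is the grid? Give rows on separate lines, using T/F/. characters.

Step 1: 3 trees catch fire, 1 burn out
  TT.TT
  TTTTF
  TTTF.
  TTTTF
  TT.TT
  TTTT.
Step 2: 5 trees catch fire, 3 burn out
  TT.TF
  TTTF.
  TTF..
  TTTF.
  TT.TF
  TTTT.
Step 3: 5 trees catch fire, 5 burn out
  TT.F.
  TTF..
  TF...
  TTF..
  TT.F.
  TTTT.

TT.F.
TTF..
TF...
TTF..
TT.F.
TTTT.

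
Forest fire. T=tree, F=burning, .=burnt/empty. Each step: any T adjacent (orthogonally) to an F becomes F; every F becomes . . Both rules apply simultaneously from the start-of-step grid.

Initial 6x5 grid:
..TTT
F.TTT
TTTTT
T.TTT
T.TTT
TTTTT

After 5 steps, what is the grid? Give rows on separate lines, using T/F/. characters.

Step 1: 1 trees catch fire, 1 burn out
  ..TTT
  ..TTT
  FTTTT
  T.TTT
  T.TTT
  TTTTT
Step 2: 2 trees catch fire, 1 burn out
  ..TTT
  ..TTT
  .FTTT
  F.TTT
  T.TTT
  TTTTT
Step 3: 2 trees catch fire, 2 burn out
  ..TTT
  ..TTT
  ..FTT
  ..TTT
  F.TTT
  TTTTT
Step 4: 4 trees catch fire, 2 burn out
  ..TTT
  ..FTT
  ...FT
  ..FTT
  ..TTT
  FTTTT
Step 5: 6 trees catch fire, 4 burn out
  ..FTT
  ...FT
  ....F
  ...FT
  ..FTT
  .FTTT

..FTT
...FT
....F
...FT
..FTT
.FTTT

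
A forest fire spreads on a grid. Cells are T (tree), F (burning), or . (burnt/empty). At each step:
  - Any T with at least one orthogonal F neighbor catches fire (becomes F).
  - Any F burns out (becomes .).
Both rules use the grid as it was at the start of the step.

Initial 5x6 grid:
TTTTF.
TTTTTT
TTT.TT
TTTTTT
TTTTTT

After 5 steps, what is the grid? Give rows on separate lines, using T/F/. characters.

Step 1: 2 trees catch fire, 1 burn out
  TTTF..
  TTTTFT
  TTT.TT
  TTTTTT
  TTTTTT
Step 2: 4 trees catch fire, 2 burn out
  TTF...
  TTTF.F
  TTT.FT
  TTTTTT
  TTTTTT
Step 3: 4 trees catch fire, 4 burn out
  TF....
  TTF...
  TTT..F
  TTTTFT
  TTTTTT
Step 4: 6 trees catch fire, 4 burn out
  F.....
  TF....
  TTF...
  TTTF.F
  TTTTFT
Step 5: 5 trees catch fire, 6 burn out
  ......
  F.....
  TF....
  TTF...
  TTTF.F

......
F.....
TF....
TTF...
TTTF.F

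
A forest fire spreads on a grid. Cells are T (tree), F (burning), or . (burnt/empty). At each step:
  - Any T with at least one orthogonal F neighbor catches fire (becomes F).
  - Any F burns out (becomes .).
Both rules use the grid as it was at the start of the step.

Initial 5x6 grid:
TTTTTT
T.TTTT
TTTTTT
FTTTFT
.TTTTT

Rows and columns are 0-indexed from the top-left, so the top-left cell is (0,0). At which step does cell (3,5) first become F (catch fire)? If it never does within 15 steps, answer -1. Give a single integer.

Step 1: cell (3,5)='F' (+6 fires, +2 burnt)
  -> target ignites at step 1
Step 2: cell (3,5)='.' (+9 fires, +6 burnt)
Step 3: cell (3,5)='.' (+6 fires, +9 burnt)
Step 4: cell (3,5)='.' (+4 fires, +6 burnt)
Step 5: cell (3,5)='.' (+1 fires, +4 burnt)
Step 6: cell (3,5)='.' (+0 fires, +1 burnt)
  fire out at step 6

1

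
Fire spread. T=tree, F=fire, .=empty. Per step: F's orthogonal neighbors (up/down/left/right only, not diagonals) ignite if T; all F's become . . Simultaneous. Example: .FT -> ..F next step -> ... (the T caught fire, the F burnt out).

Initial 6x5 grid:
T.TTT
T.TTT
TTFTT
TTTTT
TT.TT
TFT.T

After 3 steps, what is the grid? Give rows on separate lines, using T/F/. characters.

Step 1: 7 trees catch fire, 2 burn out
  T.TTT
  T.FTT
  TF.FT
  TTFTT
  TF.TT
  F.F.T
Step 2: 7 trees catch fire, 7 burn out
  T.FTT
  T..FT
  F...F
  TF.FT
  F..TT
  ....T
Step 3: 6 trees catch fire, 7 burn out
  T..FT
  F...F
  .....
  F...F
  ...FT
  ....T

T..FT
F...F
.....
F...F
...FT
....T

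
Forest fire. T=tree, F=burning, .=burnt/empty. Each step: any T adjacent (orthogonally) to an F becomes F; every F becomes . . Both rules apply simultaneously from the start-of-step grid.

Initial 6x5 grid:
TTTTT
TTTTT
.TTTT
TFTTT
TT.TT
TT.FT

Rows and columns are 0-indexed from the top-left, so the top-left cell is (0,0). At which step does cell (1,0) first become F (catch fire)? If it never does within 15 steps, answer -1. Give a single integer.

Step 1: cell (1,0)='T' (+6 fires, +2 burnt)
Step 2: cell (1,0)='T' (+6 fires, +6 burnt)
Step 3: cell (1,0)='F' (+6 fires, +6 burnt)
  -> target ignites at step 3
Step 4: cell (1,0)='.' (+4 fires, +6 burnt)
Step 5: cell (1,0)='.' (+2 fires, +4 burnt)
Step 6: cell (1,0)='.' (+1 fires, +2 burnt)
Step 7: cell (1,0)='.' (+0 fires, +1 burnt)
  fire out at step 7

3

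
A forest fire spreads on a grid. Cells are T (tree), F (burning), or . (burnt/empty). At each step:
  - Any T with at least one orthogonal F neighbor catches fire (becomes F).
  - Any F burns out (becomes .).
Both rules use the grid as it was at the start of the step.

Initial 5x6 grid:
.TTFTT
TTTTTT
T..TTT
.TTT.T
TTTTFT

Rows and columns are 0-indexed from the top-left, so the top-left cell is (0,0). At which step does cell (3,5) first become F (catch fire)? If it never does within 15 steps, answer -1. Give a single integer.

Step 1: cell (3,5)='T' (+5 fires, +2 burnt)
Step 2: cell (3,5)='F' (+8 fires, +5 burnt)
  -> target ignites at step 2
Step 3: cell (3,5)='.' (+6 fires, +8 burnt)
Step 4: cell (3,5)='.' (+3 fires, +6 burnt)
Step 5: cell (3,5)='.' (+1 fires, +3 burnt)
Step 6: cell (3,5)='.' (+0 fires, +1 burnt)
  fire out at step 6

2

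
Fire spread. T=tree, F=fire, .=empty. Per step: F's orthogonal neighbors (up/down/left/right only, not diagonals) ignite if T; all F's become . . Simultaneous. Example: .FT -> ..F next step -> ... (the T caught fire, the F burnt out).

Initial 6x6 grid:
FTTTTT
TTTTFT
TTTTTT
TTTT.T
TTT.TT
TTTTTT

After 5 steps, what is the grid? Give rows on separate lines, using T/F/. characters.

Step 1: 6 trees catch fire, 2 burn out
  .FTTFT
  FTTF.F
  TTTTFT
  TTTT.T
  TTT.TT
  TTTTTT
Step 2: 8 trees catch fire, 6 burn out
  ..FF.F
  .FF...
  FTTF.F
  TTTT.T
  TTT.TT
  TTTTTT
Step 3: 5 trees catch fire, 8 burn out
  ......
  ......
  .FF...
  FTTF.F
  TTT.TT
  TTTTTT
Step 4: 4 trees catch fire, 5 burn out
  ......
  ......
  ......
  .FF...
  FTT.TF
  TTTTTT
Step 5: 5 trees catch fire, 4 burn out
  ......
  ......
  ......
  ......
  .FF.F.
  FTTTTF

......
......
......
......
.FF.F.
FTTTTF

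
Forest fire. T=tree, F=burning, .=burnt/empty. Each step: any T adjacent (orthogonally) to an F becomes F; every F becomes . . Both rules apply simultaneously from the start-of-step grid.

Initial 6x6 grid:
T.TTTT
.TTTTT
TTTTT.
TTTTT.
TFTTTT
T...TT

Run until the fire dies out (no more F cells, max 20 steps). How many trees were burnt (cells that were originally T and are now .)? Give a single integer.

Step 1: +3 fires, +1 burnt (F count now 3)
Step 2: +5 fires, +3 burnt (F count now 5)
Step 3: +5 fires, +5 burnt (F count now 5)
Step 4: +5 fires, +5 burnt (F count now 5)
Step 5: +4 fires, +5 burnt (F count now 4)
Step 6: +2 fires, +4 burnt (F count now 2)
Step 7: +2 fires, +2 burnt (F count now 2)
Step 8: +1 fires, +2 burnt (F count now 1)
Step 9: +0 fires, +1 burnt (F count now 0)
Fire out after step 9
Initially T: 28, now '.': 35
Total burnt (originally-T cells now '.'): 27

Answer: 27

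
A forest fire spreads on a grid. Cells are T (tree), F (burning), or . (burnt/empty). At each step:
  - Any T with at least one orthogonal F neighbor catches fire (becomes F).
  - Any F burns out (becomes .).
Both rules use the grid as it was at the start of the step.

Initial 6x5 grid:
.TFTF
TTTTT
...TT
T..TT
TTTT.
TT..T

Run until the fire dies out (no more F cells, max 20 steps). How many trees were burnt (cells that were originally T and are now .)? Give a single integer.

Step 1: +4 fires, +2 burnt (F count now 4)
Step 2: +3 fires, +4 burnt (F count now 3)
Step 3: +3 fires, +3 burnt (F count now 3)
Step 4: +1 fires, +3 burnt (F count now 1)
Step 5: +1 fires, +1 burnt (F count now 1)
Step 6: +1 fires, +1 burnt (F count now 1)
Step 7: +1 fires, +1 burnt (F count now 1)
Step 8: +2 fires, +1 burnt (F count now 2)
Step 9: +2 fires, +2 burnt (F count now 2)
Step 10: +0 fires, +2 burnt (F count now 0)
Fire out after step 10
Initially T: 19, now '.': 29
Total burnt (originally-T cells now '.'): 18

Answer: 18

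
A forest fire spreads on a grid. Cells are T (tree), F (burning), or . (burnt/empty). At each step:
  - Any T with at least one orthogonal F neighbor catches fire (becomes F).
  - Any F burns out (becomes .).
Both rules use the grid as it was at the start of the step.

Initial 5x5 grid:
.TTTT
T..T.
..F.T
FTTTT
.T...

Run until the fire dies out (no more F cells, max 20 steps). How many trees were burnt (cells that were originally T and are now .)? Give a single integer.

Step 1: +2 fires, +2 burnt (F count now 2)
Step 2: +2 fires, +2 burnt (F count now 2)
Step 3: +1 fires, +2 burnt (F count now 1)
Step 4: +1 fires, +1 burnt (F count now 1)
Step 5: +0 fires, +1 burnt (F count now 0)
Fire out after step 5
Initially T: 12, now '.': 19
Total burnt (originally-T cells now '.'): 6

Answer: 6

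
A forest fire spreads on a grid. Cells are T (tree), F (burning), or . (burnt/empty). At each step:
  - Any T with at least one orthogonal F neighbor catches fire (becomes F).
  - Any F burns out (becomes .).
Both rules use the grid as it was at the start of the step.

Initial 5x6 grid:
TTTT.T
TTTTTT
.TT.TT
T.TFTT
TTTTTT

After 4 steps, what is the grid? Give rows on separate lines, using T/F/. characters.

Step 1: 3 trees catch fire, 1 burn out
  TTTT.T
  TTTTTT
  .TT.TT
  T.F.FT
  TTTFTT
Step 2: 5 trees catch fire, 3 burn out
  TTTT.T
  TTTTTT
  .TF.FT
  T....F
  TTF.FT
Step 3: 6 trees catch fire, 5 burn out
  TTTT.T
  TTFTFT
  .F...F
  T.....
  TF...F
Step 4: 5 trees catch fire, 6 burn out
  TTFT.T
  TF.F.F
  ......
  T.....
  F.....

TTFT.T
TF.F.F
......
T.....
F.....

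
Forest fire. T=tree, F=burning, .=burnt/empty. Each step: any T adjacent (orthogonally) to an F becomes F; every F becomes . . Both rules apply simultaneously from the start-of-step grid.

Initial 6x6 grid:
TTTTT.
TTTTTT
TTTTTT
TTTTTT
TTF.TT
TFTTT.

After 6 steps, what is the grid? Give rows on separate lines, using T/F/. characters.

Step 1: 4 trees catch fire, 2 burn out
  TTTTT.
  TTTTTT
  TTTTTT
  TTFTTT
  TF..TT
  F.FTT.
Step 2: 5 trees catch fire, 4 burn out
  TTTTT.
  TTTTTT
  TTFTTT
  TF.FTT
  F...TT
  ...FT.
Step 3: 6 trees catch fire, 5 burn out
  TTTTT.
  TTFTTT
  TF.FTT
  F...FT
  ....TT
  ....F.
Step 4: 7 trees catch fire, 6 burn out
  TTFTT.
  TF.FTT
  F...FT
  .....F
  ....FT
  ......
Step 5: 6 trees catch fire, 7 burn out
  TF.FT.
  F...FT
  .....F
  ......
  .....F
  ......
Step 6: 3 trees catch fire, 6 burn out
  F...F.
  .....F
  ......
  ......
  ......
  ......

F...F.
.....F
......
......
......
......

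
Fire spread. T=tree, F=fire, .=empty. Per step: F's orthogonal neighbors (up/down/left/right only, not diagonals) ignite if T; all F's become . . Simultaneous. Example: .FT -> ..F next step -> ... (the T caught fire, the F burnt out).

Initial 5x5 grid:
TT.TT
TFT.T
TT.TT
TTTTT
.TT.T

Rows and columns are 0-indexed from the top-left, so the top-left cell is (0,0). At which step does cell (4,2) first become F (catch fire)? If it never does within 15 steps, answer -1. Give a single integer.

Step 1: cell (4,2)='T' (+4 fires, +1 burnt)
Step 2: cell (4,2)='T' (+3 fires, +4 burnt)
Step 3: cell (4,2)='T' (+3 fires, +3 burnt)
Step 4: cell (4,2)='F' (+2 fires, +3 burnt)
  -> target ignites at step 4
Step 5: cell (4,2)='.' (+2 fires, +2 burnt)
Step 6: cell (4,2)='.' (+2 fires, +2 burnt)
Step 7: cell (4,2)='.' (+1 fires, +2 burnt)
Step 8: cell (4,2)='.' (+1 fires, +1 burnt)
Step 9: cell (4,2)='.' (+1 fires, +1 burnt)
Step 10: cell (4,2)='.' (+0 fires, +1 burnt)
  fire out at step 10

4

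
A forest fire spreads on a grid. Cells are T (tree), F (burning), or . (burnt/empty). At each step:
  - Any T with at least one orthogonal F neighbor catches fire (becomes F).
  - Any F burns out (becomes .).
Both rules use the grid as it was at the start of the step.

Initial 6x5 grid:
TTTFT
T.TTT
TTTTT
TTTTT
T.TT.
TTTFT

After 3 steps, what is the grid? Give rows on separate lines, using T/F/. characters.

Step 1: 6 trees catch fire, 2 burn out
  TTF.F
  T.TFT
  TTTTT
  TTTTT
  T.TF.
  TTF.F
Step 2: 7 trees catch fire, 6 burn out
  TF...
  T.F.F
  TTTFT
  TTTFT
  T.F..
  TF...
Step 3: 6 trees catch fire, 7 burn out
  F....
  T....
  TTF.F
  TTF.F
  T....
  F....

F....
T....
TTF.F
TTF.F
T....
F....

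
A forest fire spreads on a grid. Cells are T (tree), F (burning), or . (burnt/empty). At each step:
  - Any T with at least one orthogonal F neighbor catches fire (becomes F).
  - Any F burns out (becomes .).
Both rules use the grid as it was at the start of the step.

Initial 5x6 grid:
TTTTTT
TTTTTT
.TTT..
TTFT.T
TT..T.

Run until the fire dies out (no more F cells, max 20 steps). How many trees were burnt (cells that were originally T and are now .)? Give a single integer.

Step 1: +3 fires, +1 burnt (F count now 3)
Step 2: +5 fires, +3 burnt (F count now 5)
Step 3: +4 fires, +5 burnt (F count now 4)
Step 4: +4 fires, +4 burnt (F count now 4)
Step 5: +3 fires, +4 burnt (F count now 3)
Step 6: +1 fires, +3 burnt (F count now 1)
Step 7: +0 fires, +1 burnt (F count now 0)
Fire out after step 7
Initially T: 22, now '.': 28
Total burnt (originally-T cells now '.'): 20

Answer: 20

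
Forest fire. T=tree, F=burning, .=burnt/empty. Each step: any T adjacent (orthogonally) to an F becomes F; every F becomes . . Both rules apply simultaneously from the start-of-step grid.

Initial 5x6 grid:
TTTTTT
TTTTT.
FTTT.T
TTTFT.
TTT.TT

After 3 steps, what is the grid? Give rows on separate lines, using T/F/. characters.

Step 1: 6 trees catch fire, 2 burn out
  TTTTTT
  FTTTT.
  .FTF.T
  FTF.F.
  TTT.TT
Step 2: 8 trees catch fire, 6 burn out
  FTTTTT
  .FTFT.
  ..F..T
  .F....
  FTF.FT
Step 3: 6 trees catch fire, 8 burn out
  .FTFTT
  ..F.F.
  .....T
  ......
  .F...F

.FTFTT
..F.F.
.....T
......
.F...F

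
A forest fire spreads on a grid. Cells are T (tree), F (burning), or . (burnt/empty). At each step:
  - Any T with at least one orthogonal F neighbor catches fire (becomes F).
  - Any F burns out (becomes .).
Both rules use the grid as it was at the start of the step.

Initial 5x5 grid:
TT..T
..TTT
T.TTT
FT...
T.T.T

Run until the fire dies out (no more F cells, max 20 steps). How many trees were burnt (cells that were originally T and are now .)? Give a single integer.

Step 1: +3 fires, +1 burnt (F count now 3)
Step 2: +0 fires, +3 burnt (F count now 0)
Fire out after step 2
Initially T: 14, now '.': 14
Total burnt (originally-T cells now '.'): 3

Answer: 3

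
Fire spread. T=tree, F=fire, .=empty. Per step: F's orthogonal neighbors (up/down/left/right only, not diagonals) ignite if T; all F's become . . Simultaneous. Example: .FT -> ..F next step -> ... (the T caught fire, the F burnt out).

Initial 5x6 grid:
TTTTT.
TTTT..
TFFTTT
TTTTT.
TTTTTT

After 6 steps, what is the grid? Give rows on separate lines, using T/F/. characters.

Step 1: 6 trees catch fire, 2 burn out
  TTTTT.
  TFFT..
  F..FTT
  TFFTT.
  TTTTTT
Step 2: 9 trees catch fire, 6 burn out
  TFFTT.
  F..F..
  ....FT
  F..FT.
  TFFTTT
Step 3: 6 trees catch fire, 9 burn out
  F..FT.
  ......
  .....F
  ....F.
  F..FTT
Step 4: 2 trees catch fire, 6 burn out
  ....F.
  ......
  ......
  ......
  ....FT
Step 5: 1 trees catch fire, 2 burn out
  ......
  ......
  ......
  ......
  .....F
Step 6: 0 trees catch fire, 1 burn out
  ......
  ......
  ......
  ......
  ......

......
......
......
......
......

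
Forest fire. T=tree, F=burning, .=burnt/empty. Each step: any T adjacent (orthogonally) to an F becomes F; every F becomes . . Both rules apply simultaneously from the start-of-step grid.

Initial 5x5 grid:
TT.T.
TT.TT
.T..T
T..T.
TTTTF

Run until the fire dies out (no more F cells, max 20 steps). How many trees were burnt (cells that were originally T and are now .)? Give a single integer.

Answer: 6

Derivation:
Step 1: +1 fires, +1 burnt (F count now 1)
Step 2: +2 fires, +1 burnt (F count now 2)
Step 3: +1 fires, +2 burnt (F count now 1)
Step 4: +1 fires, +1 burnt (F count now 1)
Step 5: +1 fires, +1 burnt (F count now 1)
Step 6: +0 fires, +1 burnt (F count now 0)
Fire out after step 6
Initially T: 15, now '.': 16
Total burnt (originally-T cells now '.'): 6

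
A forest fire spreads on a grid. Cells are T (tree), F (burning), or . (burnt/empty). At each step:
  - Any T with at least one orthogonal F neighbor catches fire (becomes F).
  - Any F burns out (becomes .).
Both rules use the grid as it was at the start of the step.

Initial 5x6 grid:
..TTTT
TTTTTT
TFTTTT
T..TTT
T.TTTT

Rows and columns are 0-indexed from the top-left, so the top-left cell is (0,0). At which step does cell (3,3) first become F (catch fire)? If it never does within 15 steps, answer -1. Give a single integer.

Step 1: cell (3,3)='T' (+3 fires, +1 burnt)
Step 2: cell (3,3)='T' (+4 fires, +3 burnt)
Step 3: cell (3,3)='F' (+5 fires, +4 burnt)
  -> target ignites at step 3
Step 4: cell (3,3)='.' (+5 fires, +5 burnt)
Step 5: cell (3,3)='.' (+5 fires, +5 burnt)
Step 6: cell (3,3)='.' (+2 fires, +5 burnt)
Step 7: cell (3,3)='.' (+0 fires, +2 burnt)
  fire out at step 7

3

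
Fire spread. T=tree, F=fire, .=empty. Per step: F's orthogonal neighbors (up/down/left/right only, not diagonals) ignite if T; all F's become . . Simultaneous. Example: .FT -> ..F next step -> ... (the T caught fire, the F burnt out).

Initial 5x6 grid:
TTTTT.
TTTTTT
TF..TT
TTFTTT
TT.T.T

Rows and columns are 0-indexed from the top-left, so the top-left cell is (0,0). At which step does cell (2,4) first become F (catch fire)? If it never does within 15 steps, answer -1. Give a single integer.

Step 1: cell (2,4)='T' (+4 fires, +2 burnt)
Step 2: cell (2,4)='T' (+7 fires, +4 burnt)
Step 3: cell (2,4)='F' (+6 fires, +7 burnt)
  -> target ignites at step 3
Step 4: cell (2,4)='.' (+4 fires, +6 burnt)
Step 5: cell (2,4)='.' (+2 fires, +4 burnt)
Step 6: cell (2,4)='.' (+0 fires, +2 burnt)
  fire out at step 6

3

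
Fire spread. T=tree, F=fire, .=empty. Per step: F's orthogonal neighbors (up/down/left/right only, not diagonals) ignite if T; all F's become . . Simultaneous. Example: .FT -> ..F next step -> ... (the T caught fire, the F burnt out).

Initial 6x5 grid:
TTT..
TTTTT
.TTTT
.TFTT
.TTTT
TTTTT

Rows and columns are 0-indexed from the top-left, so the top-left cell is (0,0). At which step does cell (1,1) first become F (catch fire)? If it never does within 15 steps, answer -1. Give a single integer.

Step 1: cell (1,1)='T' (+4 fires, +1 burnt)
Step 2: cell (1,1)='T' (+7 fires, +4 burnt)
Step 3: cell (1,1)='F' (+7 fires, +7 burnt)
  -> target ignites at step 3
Step 4: cell (1,1)='.' (+5 fires, +7 burnt)
Step 5: cell (1,1)='.' (+1 fires, +5 burnt)
Step 6: cell (1,1)='.' (+0 fires, +1 burnt)
  fire out at step 6

3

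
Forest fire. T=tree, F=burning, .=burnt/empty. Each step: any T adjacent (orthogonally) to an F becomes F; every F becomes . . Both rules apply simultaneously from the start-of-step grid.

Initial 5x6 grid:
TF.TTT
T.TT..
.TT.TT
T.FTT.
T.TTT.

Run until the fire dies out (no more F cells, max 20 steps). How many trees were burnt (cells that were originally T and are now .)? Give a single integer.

Step 1: +4 fires, +2 burnt (F count now 4)
Step 2: +5 fires, +4 burnt (F count now 5)
Step 3: +3 fires, +5 burnt (F count now 3)
Step 4: +2 fires, +3 burnt (F count now 2)
Step 5: +1 fires, +2 burnt (F count now 1)
Step 6: +1 fires, +1 burnt (F count now 1)
Step 7: +0 fires, +1 burnt (F count now 0)
Fire out after step 7
Initially T: 18, now '.': 28
Total burnt (originally-T cells now '.'): 16

Answer: 16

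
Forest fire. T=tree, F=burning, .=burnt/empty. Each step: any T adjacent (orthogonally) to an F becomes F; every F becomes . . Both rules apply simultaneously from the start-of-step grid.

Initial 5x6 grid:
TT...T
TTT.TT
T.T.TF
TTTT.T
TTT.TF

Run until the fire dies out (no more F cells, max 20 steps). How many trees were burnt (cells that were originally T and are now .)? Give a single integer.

Answer: 6

Derivation:
Step 1: +4 fires, +2 burnt (F count now 4)
Step 2: +2 fires, +4 burnt (F count now 2)
Step 3: +0 fires, +2 burnt (F count now 0)
Fire out after step 3
Initially T: 20, now '.': 16
Total burnt (originally-T cells now '.'): 6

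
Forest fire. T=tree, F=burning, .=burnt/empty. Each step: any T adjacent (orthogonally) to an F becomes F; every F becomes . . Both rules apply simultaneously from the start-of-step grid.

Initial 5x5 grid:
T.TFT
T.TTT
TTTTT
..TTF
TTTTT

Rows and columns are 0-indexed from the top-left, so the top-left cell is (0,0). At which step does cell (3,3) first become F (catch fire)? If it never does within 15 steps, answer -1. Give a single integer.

Step 1: cell (3,3)='F' (+6 fires, +2 burnt)
  -> target ignites at step 1
Step 2: cell (3,3)='.' (+5 fires, +6 burnt)
Step 3: cell (3,3)='.' (+2 fires, +5 burnt)
Step 4: cell (3,3)='.' (+2 fires, +2 burnt)
Step 5: cell (3,3)='.' (+2 fires, +2 burnt)
Step 6: cell (3,3)='.' (+1 fires, +2 burnt)
Step 7: cell (3,3)='.' (+1 fires, +1 burnt)
Step 8: cell (3,3)='.' (+0 fires, +1 burnt)
  fire out at step 8

1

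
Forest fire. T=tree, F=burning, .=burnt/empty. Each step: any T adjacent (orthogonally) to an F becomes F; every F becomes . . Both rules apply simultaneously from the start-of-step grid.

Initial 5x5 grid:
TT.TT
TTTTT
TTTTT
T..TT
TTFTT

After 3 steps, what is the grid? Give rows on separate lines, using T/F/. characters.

Step 1: 2 trees catch fire, 1 burn out
  TT.TT
  TTTTT
  TTTTT
  T..TT
  TF.FT
Step 2: 3 trees catch fire, 2 burn out
  TT.TT
  TTTTT
  TTTTT
  T..FT
  F...F
Step 3: 3 trees catch fire, 3 burn out
  TT.TT
  TTTTT
  TTTFT
  F...F
  .....

TT.TT
TTTTT
TTTFT
F...F
.....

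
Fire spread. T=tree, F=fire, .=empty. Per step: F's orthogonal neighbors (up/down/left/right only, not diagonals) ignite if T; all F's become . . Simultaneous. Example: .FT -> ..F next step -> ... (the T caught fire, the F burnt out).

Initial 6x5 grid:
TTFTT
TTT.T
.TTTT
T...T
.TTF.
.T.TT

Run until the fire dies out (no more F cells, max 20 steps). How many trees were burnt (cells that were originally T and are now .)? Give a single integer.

Answer: 18

Derivation:
Step 1: +5 fires, +2 burnt (F count now 5)
Step 2: +6 fires, +5 burnt (F count now 6)
Step 3: +5 fires, +6 burnt (F count now 5)
Step 4: +1 fires, +5 burnt (F count now 1)
Step 5: +1 fires, +1 burnt (F count now 1)
Step 6: +0 fires, +1 burnt (F count now 0)
Fire out after step 6
Initially T: 19, now '.': 29
Total burnt (originally-T cells now '.'): 18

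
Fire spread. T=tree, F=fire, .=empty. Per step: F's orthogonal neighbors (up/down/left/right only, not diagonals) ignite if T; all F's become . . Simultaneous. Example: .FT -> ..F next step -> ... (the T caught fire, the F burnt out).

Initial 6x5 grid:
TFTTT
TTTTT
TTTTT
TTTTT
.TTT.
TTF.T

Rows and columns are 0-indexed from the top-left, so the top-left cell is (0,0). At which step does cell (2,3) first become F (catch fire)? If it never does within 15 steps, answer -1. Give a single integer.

Step 1: cell (2,3)='T' (+5 fires, +2 burnt)
Step 2: cell (2,3)='T' (+8 fires, +5 burnt)
Step 3: cell (2,3)='T' (+6 fires, +8 burnt)
Step 4: cell (2,3)='F' (+4 fires, +6 burnt)
  -> target ignites at step 4
Step 5: cell (2,3)='.' (+1 fires, +4 burnt)
Step 6: cell (2,3)='.' (+0 fires, +1 burnt)
  fire out at step 6

4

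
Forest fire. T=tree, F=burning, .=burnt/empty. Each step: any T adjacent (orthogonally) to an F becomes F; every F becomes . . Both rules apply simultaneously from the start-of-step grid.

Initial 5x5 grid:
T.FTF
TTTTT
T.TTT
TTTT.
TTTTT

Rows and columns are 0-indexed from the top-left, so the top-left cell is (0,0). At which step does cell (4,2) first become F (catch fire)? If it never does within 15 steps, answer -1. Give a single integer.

Step 1: cell (4,2)='T' (+3 fires, +2 burnt)
Step 2: cell (4,2)='T' (+4 fires, +3 burnt)
Step 3: cell (4,2)='T' (+3 fires, +4 burnt)
Step 4: cell (4,2)='F' (+5 fires, +3 burnt)
  -> target ignites at step 4
Step 5: cell (4,2)='.' (+3 fires, +5 burnt)
Step 6: cell (4,2)='.' (+2 fires, +3 burnt)
Step 7: cell (4,2)='.' (+0 fires, +2 burnt)
  fire out at step 7

4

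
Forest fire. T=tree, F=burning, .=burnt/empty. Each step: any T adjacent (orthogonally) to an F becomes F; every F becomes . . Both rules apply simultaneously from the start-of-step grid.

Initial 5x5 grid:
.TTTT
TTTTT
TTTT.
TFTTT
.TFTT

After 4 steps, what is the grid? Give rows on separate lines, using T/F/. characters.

Step 1: 5 trees catch fire, 2 burn out
  .TTTT
  TTTTT
  TFTT.
  F.FTT
  .F.FT
Step 2: 5 trees catch fire, 5 burn out
  .TTTT
  TFTTT
  F.FT.
  ...FT
  ....F
Step 3: 5 trees catch fire, 5 burn out
  .FTTT
  F.FTT
  ...F.
  ....F
  .....
Step 4: 2 trees catch fire, 5 burn out
  ..FTT
  ...FT
  .....
  .....
  .....

..FTT
...FT
.....
.....
.....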